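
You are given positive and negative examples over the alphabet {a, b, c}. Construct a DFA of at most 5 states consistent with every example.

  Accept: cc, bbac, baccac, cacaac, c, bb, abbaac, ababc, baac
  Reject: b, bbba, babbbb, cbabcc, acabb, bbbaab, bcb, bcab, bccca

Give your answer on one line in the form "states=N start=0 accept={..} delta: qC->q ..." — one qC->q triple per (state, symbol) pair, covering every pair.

states=4 start=0 accept={0,2} delta: 0a->0 0b->1 0c->2 1a->0 1b->2 1c->0 2a->1 2b->3 2c->2 3a->3 3b->3 3c->3

State merging on the prefix tree: take the shortest (then alphabetical) example prefix whose next move is undefined and point that move at state 0, else 1, else 2, ...; a target is out if some Accept/Reject pair would then sit in one state with the same input left (inseparable). If every existing state is out, open a new one.
a: 0a undefined. 0a->0: ok.
b: 0b undefined. 0b->0: no, bb/b meet in 0. Open state 1: 0b->1.
c: 0c undefined. 0c->0: no, bb/acabb meet in 1 with "b" left. 0c->1: no, c/b meet in 1. Open state 2: 0c->2.
ba: 1a undefined. 1a->0: ok.
bb: 1b undefined. 1b->0: no, bb/bbba meet in 0. 1b->1: no, bb/b meet in 1. 1b->2: ok.
bc: 1c undefined. 1c->0: ok.
ca: 2a undefined. 2a->0: no, bbac/acabb meet in 2. 2a->1: ok.
cb: 2b undefined. 2b->0: no, bbac/bbba meet in 0. 2b->1: no, bbac/bbba meet in 0. 2b->2: no, cacaac/babbbb meet in 2. Open state 3: 2b->3.
cc: 2c undefined. 2c->0: no, cc/bccca meet in 0. 2c->1: no, cc/b meet in 1. 2c->2: ok.
cba: 3a undefined. 3a->0: no, cc/cbabcc meet in 2. 3a->1: no, cc/cbabcc meet in 2. 3a->2: no, cc/bbba meet in 2. 3a->3: ok.
cbab: 3b undefined. 3b->0: no, cc/cbabcc meet in 2. 3b->1: no, cc/cbabcc meet in 2. 3b->2: no, cc/babbbb meet in 2. 3b->3: ok.
cbabc: 3c undefined. 3c->0: no, cc/cbabcc meet in 2. 3c->1: no, bbac/cbabcc meet in 0. 3c->2: no, cc/cbabcc meet in 2. 3c->3: ok.
All examples now run through 4 states with every (state, symbol) defined. Accept strings end in {0,2}, Reject strings end in {1,3}; accept={0,2}.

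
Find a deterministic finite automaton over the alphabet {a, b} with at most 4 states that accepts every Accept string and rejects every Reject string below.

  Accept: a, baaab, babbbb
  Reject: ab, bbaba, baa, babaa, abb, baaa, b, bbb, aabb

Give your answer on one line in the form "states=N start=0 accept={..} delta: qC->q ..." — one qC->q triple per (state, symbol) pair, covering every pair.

Grow the machine one transition at a time. Run the examples from 0; the earliest place one falls off (shortest prefix, ties alphabetical) gets sent to the lowest-numbered state that keeps every Accept/Reject pair distinguishable — a pair clashes when both reach the same state with identical unread suffix — and to a fresh state only if none does.
a: 0a undefined. 0a->0: ok.
b: 0b undefined. 0b->0: no, a/ab meet in 0. Open state 1: 0b->1.
ba: 1a undefined. 1a->0: no, a/baa meet in 0. 1a->1: no, baaab/abb meet in 1 with "b" left. Open state 2: 1a->2.
bb: 1b undefined. 1b->0: no, a/abb meet in 0. 1b->1: ok.
baa: 2a undefined. 2a->0: no, a/baa meet in 0. 2a->1: ok.
bab: 2b undefined. 2b->0: no, a/bbaba meet in 0. 2b->1: no, baaab/ab meet in 1. 2b->2: no, baaab/babaa meet in 2. Open state 3: 2b->3.
baba: 3a undefined. 3a->0: no, a/bbaba meet in 0. 3a->1: ok.
babb: 3b undefined. 3b->0: no, babbbb/ab meet in 1. 3b->1: no, babbbb/ab meet in 1. 3b->2: no, babbbb/babaa meet in 2. 3b->3: ok.
All examples now run through 4 states with every (state, symbol) defined. Accept strings end in {0,3}, Reject strings end in {1,2}; accept={0,3}.

states=4 start=0 accept={0,3} delta: 0a->0 0b->1 1a->2 1b->1 2a->1 2b->3 3a->1 3b->3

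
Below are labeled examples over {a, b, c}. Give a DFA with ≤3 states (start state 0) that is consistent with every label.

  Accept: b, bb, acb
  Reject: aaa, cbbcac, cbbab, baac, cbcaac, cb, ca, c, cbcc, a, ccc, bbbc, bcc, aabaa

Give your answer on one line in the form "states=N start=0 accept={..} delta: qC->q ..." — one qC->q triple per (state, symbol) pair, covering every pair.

states=3 start=0 accept={0} delta: 0a->1 0b->0 0c->1 1a->1 1b->1 1c->2 2a->0 2b->0 2c->1

State merging on the prefix tree: take the shortest (then alphabetical) example prefix whose next move is undefined and point that move at state 0, else 1, else 2, ...; a target is out if some Accept/Reject pair would then sit in one state with the same input left (inseparable). If every existing state is out, open a new one.
a: 0a undefined. 0a->0: no, acb/cb meet in 0 with "cb" left. Open state 1: 0a->1.
b: 0b undefined. 0b->0: ok.
c: 0c undefined. 0c->0: no, b/cb meet in 0. 0c->1: ok.
aa: 1a undefined. 1a->0: no, b/ca meet in 0. 1a->1: ok.
ac: 1c undefined. 1c->0: no, b/baac meet in 0. 1c->1: no, acb/cb meet in 1 with "b" left. Open state 2: 1c->2.
cb: 1b undefined. 1b->0: no, b/cbbab meet in 0. 1b->1: ok.
acb: 2b undefined. 2b->0: ok.
ccc: 2c undefined. 2c->0: no, b/cbcc meet in 0. 2c->1: ok.
cbca: 2a undefined. 2a->0: ok.
All examples now run through 3 states with every (state, symbol) defined. Accept strings end in {0}, Reject strings end in {1,2}; accept={0}.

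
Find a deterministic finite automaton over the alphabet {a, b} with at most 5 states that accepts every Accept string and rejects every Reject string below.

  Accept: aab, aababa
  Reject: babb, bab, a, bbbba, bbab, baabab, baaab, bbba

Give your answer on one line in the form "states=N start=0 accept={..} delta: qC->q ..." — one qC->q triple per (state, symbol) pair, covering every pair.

states=4 start=0 accept={1} delta: 0a->0 0b->1 1a->1 1b->2 2a->1 2b->3 3a->0 3b->0

State merging on the prefix tree: take the shortest (then alphabetical) example prefix whose next move is undefined and point that move at state 0, else 1, else 2, ...; a target is out if some Accept/Reject pair would then sit in one state with the same input left (inseparable). If every existing state is out, open a new one.
a: 0a undefined. 0a->0: ok.
b: 0b undefined. 0b->0: no, aab/babb meet in 0. Open state 1: 0b->1.
ba: 1a undefined. 1a->0: no, aab/bab meet in 1. 1a->1: ok.
bb: 1b undefined. 1b->0: no, aab/babb meet in 1. 1b->1: no, aab/babb meet in 1. Open state 2: 1b->2.
bba: 2a undefined. 2a->0: no, aab/bbab meet in 1. 2a->1: ok.
bbb: 2b undefined. 2b->0: no, aab/bbbba meet in 1. 2b->1: no, aab/babb meet in 1. 2b->2: no, aab/bbbba meet in 1. Open state 3: 2b->3.
bbba: 3a undefined. 3a->0: ok.
bbbb: 3b undefined. 3b->0: ok.
All examples now run through 4 states with every (state, symbol) defined. Accept strings end in {1}, Reject strings end in {0,2,3}; accept={1}.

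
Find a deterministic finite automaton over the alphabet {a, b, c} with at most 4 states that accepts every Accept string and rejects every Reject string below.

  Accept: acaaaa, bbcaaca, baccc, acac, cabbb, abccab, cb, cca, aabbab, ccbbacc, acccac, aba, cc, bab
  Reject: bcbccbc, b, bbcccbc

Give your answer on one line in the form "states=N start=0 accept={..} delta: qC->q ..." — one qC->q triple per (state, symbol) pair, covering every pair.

states=3 start=0 accept={0,2} delta: 0a->0 0b->1 0c->1 1a->2 1b->2 1c->2 2a->2 2b->0 2c->2

Grow the machine one transition at a time. Run the examples from 0; the earliest place one falls off (shortest prefix, ties alphabetical) gets sent to the lowest-numbered state that keeps every Accept/Reject pair distinguishable — a pair clashes when both reach the same state with identical unread suffix — and to a fresh state only if none does.
a: 0a undefined. 0a->0: ok.
b: 0b undefined. 0b->0: no, aabbab/b meet in 0. Open state 1: 0b->1.
c: 0c undefined. 0c->0: no, cb/b meet in 1. 0c->1: ok.
ba: 1a undefined. 1a->0: no, acac/b meet in 1. 1a->1: no, acaaaa/b meet in 1. Open state 2: 1a->2.
bb: 1b undefined. 1b->0: no, aabbab/b meet in 1. 1b->1: no, cb/b meet in 1. 1b->2: ok.
bc: 1c undefined. 1c->0: no, acac/bcbccbc meet in 2 with "c" left. 1c->1: no, cc/b meet in 1. 1c->2: ok.
bab: 2b undefined. 2b->0: ok.
bac: 2c undefined. 2c->0: no, abccab/bcbccbc meet in 1. 2c->1: no, baccc/bcbccbc meet in 1. 2c->2: ok.
cca: 2a undefined. 2a->0: no, abccab/bcbccbc meet in 1. 2a->1: no, acaaaa/bcbccbc meet in 1. 2a->2: ok.
All examples now run through 3 states with every (state, symbol) defined. Accept strings end in {0,2}, Reject strings end in {1}; accept={0,2}.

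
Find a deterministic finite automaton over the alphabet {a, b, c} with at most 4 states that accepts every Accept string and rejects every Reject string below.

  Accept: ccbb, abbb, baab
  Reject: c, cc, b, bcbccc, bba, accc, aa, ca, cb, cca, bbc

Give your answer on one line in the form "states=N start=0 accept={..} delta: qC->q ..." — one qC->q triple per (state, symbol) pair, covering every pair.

states=3 start=0 accept={2} delta: 0a->0 0b->1 0c->0 1a->1 1b->2 1c->0 2a->0 2b->2 2c->0

Fold the examples into a partial DFA from state 0: repeatedly fix the first undefined (state, symbol) met by the shortest-then-alphabetical prefix, trying targets in increasing order and rejecting any under which an Accept and a Reject string meet in one state with the same remainder; add a state when all current targets are rejected. Accepting states are where Accept strings end.
a: 0a undefined. 0a->0: ok.
b: 0b undefined. 0b->0: no, abbb/b meet in 0. Open state 1: 0b->1.
c: 0c undefined. 0c->0: ok.
ba: 1a undefined. 1a->0: no, baab/b meet in 1. 1a->1: ok.
bb: 1b undefined. 1b->0: no, ccbb/c meet in 0. 1b->1: no, ccbb/b meet in 1. Open state 2: 1b->2.
bc: 1c undefined. 1c->0: ok.
bba: 2a undefined. 2a->0: ok.
bbc: 2c undefined. 2c->0: ok.
abbb: 2b undefined. 2b->0: no, abbb/c meet in 0. 2b->1: no, abbb/b meet in 1. 2b->2: ok.
All examples now run through 3 states with every (state, symbol) defined. Accept strings end in {2}, Reject strings end in {0,1}; accept={2}.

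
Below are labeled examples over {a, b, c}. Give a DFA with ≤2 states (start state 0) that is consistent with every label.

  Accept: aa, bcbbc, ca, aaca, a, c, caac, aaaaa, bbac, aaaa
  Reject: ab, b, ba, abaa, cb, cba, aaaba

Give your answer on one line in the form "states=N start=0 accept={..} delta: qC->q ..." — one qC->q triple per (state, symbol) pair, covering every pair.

states=2 start=0 accept={0} delta: 0a->0 0b->1 0c->0 1a->1 1b->0 1c->0

Grow the machine one transition at a time. Run the examples from 0; the earliest place one falls off (shortest prefix, ties alphabetical) gets sent to the lowest-numbered state that keeps every Accept/Reject pair distinguishable — a pair clashes when both reach the same state with identical unread suffix — and to a fresh state only if none does.
a: 0a undefined. 0a->0: ok.
b: 0b undefined. 0b->0: no, aa/ab meet in 0. Open state 1: 0b->1.
c: 0c undefined. 0c->0: ok.
ba: 1a undefined. 1a->0: no, aa/ba meet in 0. 1a->1: ok.
bb: 1b undefined. 1b->0: ok.
bc: 1c undefined. 1c->0: ok.
All examples now run through 2 states with every (state, symbol) defined. Accept strings end in {0}, Reject strings end in {1}; accept={0}.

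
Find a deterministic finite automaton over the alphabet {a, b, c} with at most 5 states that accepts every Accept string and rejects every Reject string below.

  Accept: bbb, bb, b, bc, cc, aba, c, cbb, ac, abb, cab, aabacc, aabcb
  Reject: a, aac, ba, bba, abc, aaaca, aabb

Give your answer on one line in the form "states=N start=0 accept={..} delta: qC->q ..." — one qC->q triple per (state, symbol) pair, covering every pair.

states=4 start=0 accept={0,2,3} delta: 0a->1 0b->0 0c->0 1a->2 1b->2 1c->0 2a->0 2b->3 2c->1 3a->0 3b->1 3c->0

Grow the machine one transition at a time. Run the examples from 0; the earliest place one falls off (shortest prefix, ties alphabetical) gets sent to the lowest-numbered state that keeps every Accept/Reject pair distinguishable — a pair clashes when both reach the same state with identical unread suffix — and to a fresh state only if none does.
a: 0a undefined. 0a->0: no, bb/aabb meet in 0 with "bb" left. Open state 1: 0a->1.
b: 0b undefined. 0b->0: ok.
c: 0c undefined. 0c->0: ok.
aa: 1a undefined. 1a->0: no, bbb/aac meet in 0. 1a->1: no, ac/aac meet in 1 with "c" left. Open state 2: 1a->2.
ab: 1b undefined. 1b->0: no, bbb/abc meet in 0. 1b->1: no, ac/abc meet in 1 with "c" left. 1b->2: ok.
ac: 1c undefined. 1c->0: ok.
aaa: 2a undefined. 2a->0: ok.
aab: 2b undefined. 2b->0: no, bbb/aabb meet in 0. 2b->1: no, abb/a meet in 1. 2b->2: no, abb/aabb meet in 2. Open state 3: 2b->3.
aac: 2c undefined. 2c->0: no, bbb/aac meet in 0. 2c->1: ok.
aaba: 3a undefined. 3a->0: ok.
aabb: 3b undefined. 3b->0: no, bbb/aabb meet in 0. 3b->1: ok.
aabc: 3c undefined. 3c->0: ok.
All examples now run through 4 states with every (state, symbol) defined. Accept strings end in {0,2,3}, Reject strings end in {1}; accept={0,2,3}.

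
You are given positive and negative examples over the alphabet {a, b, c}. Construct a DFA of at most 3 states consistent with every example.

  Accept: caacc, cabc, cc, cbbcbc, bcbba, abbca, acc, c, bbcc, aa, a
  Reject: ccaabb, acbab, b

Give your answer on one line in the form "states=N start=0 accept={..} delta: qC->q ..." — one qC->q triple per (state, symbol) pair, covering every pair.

states=2 start=0 accept={0} delta: 0a->0 0b->1 0c->0 1a->0 1b->1 1c->0

Grow the machine one transition at a time. Run the examples from 0; the earliest place one falls off (shortest prefix, ties alphabetical) gets sent to the lowest-numbered state that keeps every Accept/Reject pair distinguishable — a pair clashes when both reach the same state with identical unread suffix — and to a fresh state only if none does.
a: 0a undefined. 0a->0: ok.
b: 0b undefined. 0b->0: no, aa/b meet in 0. Open state 1: 0b->1.
c: 0c undefined. 0c->0: ok.
bb: 1b undefined. 1b->0: no, caacc/ccaabb meet in 0. 1b->1: ok.
bc: 1c undefined. 1c->0: ok.
acba: 1a undefined. 1a->0: ok.
All examples now run through 2 states with every (state, symbol) defined. Accept strings end in {0}, Reject strings end in {1}; accept={0}.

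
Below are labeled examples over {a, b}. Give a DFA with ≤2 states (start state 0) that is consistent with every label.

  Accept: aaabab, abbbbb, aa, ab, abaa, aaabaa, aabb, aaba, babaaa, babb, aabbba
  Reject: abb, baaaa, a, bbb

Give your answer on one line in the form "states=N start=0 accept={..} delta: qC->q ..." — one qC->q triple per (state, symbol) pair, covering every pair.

states=2 start=0 accept={0} delta: 0a->1 0b->1 1a->0 1b->0

Fold the examples into a partial DFA from state 0: repeatedly fix the first undefined (state, symbol) met by the shortest-then-alphabetical prefix, trying targets in increasing order and rejecting any under which an Accept and a Reject string meet in one state with the same remainder; add a state when all current targets are rejected. Accepting states are where Accept strings end.
a: 0a undefined. 0a->0: no, aa/a meet in 0. Open state 1: 0a->1.
b: 0b undefined. 0b->0: no, babb/abb meet in 1 with "bb" left. 0b->1: ok.
aa: 1a undefined. 1a->0: ok.
ab: 1b undefined. 1b->0: ok.
All examples now run through 2 states with every (state, symbol) defined. Accept strings end in {0}, Reject strings end in {1}; accept={0}.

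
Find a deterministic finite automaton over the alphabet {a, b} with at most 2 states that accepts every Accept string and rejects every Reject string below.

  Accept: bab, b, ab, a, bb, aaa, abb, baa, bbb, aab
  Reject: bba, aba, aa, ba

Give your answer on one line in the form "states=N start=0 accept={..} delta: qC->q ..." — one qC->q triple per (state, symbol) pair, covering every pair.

State merging on the prefix tree: take the shortest (then alphabetical) example prefix whose next move is undefined and point that move at state 0, else 1, else 2, ...; a target is out if some Accept/Reject pair would then sit in one state with the same input left (inseparable). If every existing state is out, open a new one.
a: 0a undefined. 0a->0: no, a/aa meet in 0. Open state 1: 0a->1.
b: 0b undefined. 0b->0: no, a/bba meet in 1. 0b->1: ok.
aa: 1a undefined. 1a->0: ok.
ab: 1b undefined. 1b->0: no, bab/bba meet in 1. 1b->1: ok.
All examples now run through 2 states with every (state, symbol) defined. Accept strings end in {1}, Reject strings end in {0}; accept={1}.

states=2 start=0 accept={1} delta: 0a->1 0b->1 1a->0 1b->1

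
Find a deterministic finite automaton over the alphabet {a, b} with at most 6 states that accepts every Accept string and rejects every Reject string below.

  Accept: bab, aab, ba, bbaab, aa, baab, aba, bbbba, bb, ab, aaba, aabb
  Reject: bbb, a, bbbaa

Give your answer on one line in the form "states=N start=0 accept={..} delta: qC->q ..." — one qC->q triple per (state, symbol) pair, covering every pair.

states=5 start=0 accept={0,2,3} delta: 0a->1 0b->1 1a->2 1b->3 2a->2 2b->2 3a->0 3b->4 4a->0 4b->1

State merging on the prefix tree: take the shortest (then alphabetical) example prefix whose next move is undefined and point that move at state 0, else 1, else 2, ...; a target is out if some Accept/Reject pair would then sit in one state with the same input left (inseparable). If every existing state is out, open a new one.
a: 0a undefined. 0a->0: no, aa/a meet in 0. Open state 1: 0a->1.
b: 0b undefined. 0b->0: no, ba/a meet in 1. 0b->1: ok.
aa: 1a undefined. 1a->0: no, bab/a meet in 1. 1a->1: no, ba/a meet in 1. Open state 2: 1a->2.
ab: 1b undefined. 1b->0: no, aba/bbb meet in 1. 1b->1: no, bb/bbb meet in 1. 1b->2: no, bab/bbb meet in 2 with "b" left. Open state 3: 1b->3.
aab: 2b undefined. 2b->0: no, aaba/a meet in 1. 2b->1: no, bab/a meet in 1. 2b->2: ok.
aba: 3a undefined. 3a->0: ok.
baa: 2a undefined. 2a->0: no, baab/a meet in 1. 2a->1: no, aaba/a meet in 1. 2a->2: ok.
bbb: 3b undefined. 3b->0: no, bab/bbbaa meet in 2. 3b->1: no, bab/bbbaa meet in 2. 3b->2: no, bab/bbb meet in 2. 3b->3: no, bbaab/bbb meet in 3. Open state 4: 3b->4.
bbba: 4a undefined. 4a->0: ok.
bbbb: 4b undefined. 4b->0: no, bbbba/a meet in 1. 4b->1: ok.
All examples now run through 5 states with every (state, symbol) defined. Accept strings end in {0,2,3}, Reject strings end in {1,4}; accept={0,2,3}.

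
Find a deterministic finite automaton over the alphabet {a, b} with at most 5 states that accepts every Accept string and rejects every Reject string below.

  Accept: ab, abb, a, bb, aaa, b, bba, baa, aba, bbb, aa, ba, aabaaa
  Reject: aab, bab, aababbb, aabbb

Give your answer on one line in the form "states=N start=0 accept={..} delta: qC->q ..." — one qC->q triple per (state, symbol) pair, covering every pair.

states=4 start=0 accept={0,1,2} delta: 0a->1 0b->1 1a->2 1b->0 2a->0 2b->3 3a->2 3b->2

Fold the examples into a partial DFA from state 0: repeatedly fix the first undefined (state, symbol) met by the shortest-then-alphabetical prefix, trying targets in increasing order and rejecting any under which an Accept and a Reject string meet in one state with the same remainder; add a state when all current targets are rejected. Accepting states are where Accept strings end.
a: 0a undefined. 0a->0: no, ab/aab meet in 0 with "b" left. Open state 1: 0a->1.
b: 0b undefined. 0b->0: no, ab/bab meet in 1 with "b" left. 0b->1: ok.
aa: 1a undefined. 1a->0: no, abb/aababbb meet in 1 with "bb" left. 1a->1: no, ab/aab meet in 1 with "b" left. Open state 2: 1a->2.
ab: 1b undefined. 1b->0: ok.
aaa: 2a undefined. 2a->0: ok.
aab: 2b undefined. 2b->0: no, ab/aab meet in 0. 2b->1: no, abb/aab meet in 1. 2b->2: no, abb/aababbb meet in 1. Open state 3: 2b->3.
aaba: 3a undefined. 3a->0: no, abb/aababbb meet in 1. 3a->1: no, ab/aababbb meet in 0. 3a->2: ok.
aabb: 3b undefined. 3b->0: no, abb/aababbb meet in 1. 3b->1: no, ab/aababbb meet in 0. 3b->2: ok.
All examples now run through 4 states with every (state, symbol) defined. Accept strings end in {0,1,2}, Reject strings end in {3}; accept={0,1,2}.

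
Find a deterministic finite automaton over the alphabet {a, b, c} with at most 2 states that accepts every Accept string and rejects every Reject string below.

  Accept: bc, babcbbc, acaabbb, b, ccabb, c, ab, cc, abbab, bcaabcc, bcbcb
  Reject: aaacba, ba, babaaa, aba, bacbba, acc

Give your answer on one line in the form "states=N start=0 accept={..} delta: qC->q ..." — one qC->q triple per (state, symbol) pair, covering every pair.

Fold the examples into a partial DFA from state 0: repeatedly fix the first undefined (state, symbol) met by the shortest-then-alphabetical prefix, trying targets in increasing order and rejecting any under which an Accept and a Reject string meet in one state with the same remainder; add a state when all current targets are rejected. Accepting states are where Accept strings end.
a: 0a undefined. 0a->0: no, cc/acc meet in 0 with "cc" left. Open state 1: 0a->1.
b: 0b undefined. 0b->0: ok.
c: 0c undefined. 0c->0: ok.
aa: 1a undefined. 1a->0: ok.
ab: 1b undefined. 1b->0: ok.
ac: 1c undefined. 1c->0: no, bc/acc meet in 0. 1c->1: ok.
All examples now run through 2 states with every (state, symbol) defined. Accept strings end in {0}, Reject strings end in {1}; accept={0}.

states=2 start=0 accept={0} delta: 0a->1 0b->0 0c->0 1a->0 1b->0 1c->1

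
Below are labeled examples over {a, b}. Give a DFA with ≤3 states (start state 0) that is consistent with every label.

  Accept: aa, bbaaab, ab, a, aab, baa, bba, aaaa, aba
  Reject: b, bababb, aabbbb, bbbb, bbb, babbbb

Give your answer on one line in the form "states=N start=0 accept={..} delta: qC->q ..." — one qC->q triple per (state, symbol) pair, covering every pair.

states=3 start=0 accept={1,2} delta: 0a->1 0b->0 1a->1 1b->2 2a->1 2b->0

Fold the examples into a partial DFA from state 0: repeatedly fix the first undefined (state, symbol) met by the shortest-then-alphabetical prefix, trying targets in increasing order and rejecting any under which an Accept and a Reject string meet in one state with the same remainder; add a state when all current targets are rejected. Accepting states are where Accept strings end.
a: 0a undefined. 0a->0: no, ab/b meet in 0 with "b" left. Open state 1: 0a->1.
b: 0b undefined. 0b->0: ok.
aa: 1a undefined. 1a->0: no, aa/b meet in 0. 1a->1: ok.
ab: 1b undefined. 1b->0: no, bbaaab/b meet in 0. 1b->1: no, aa/bababb meet in 1. Open state 2: 1b->2.
aba: 2a undefined. 2a->0: no, aba/b meet in 0. 2a->1: ok.
aabb: 2b undefined. 2b->0: ok.
All examples now run through 3 states with every (state, symbol) defined. Accept strings end in {1,2}, Reject strings end in {0}; accept={1,2}.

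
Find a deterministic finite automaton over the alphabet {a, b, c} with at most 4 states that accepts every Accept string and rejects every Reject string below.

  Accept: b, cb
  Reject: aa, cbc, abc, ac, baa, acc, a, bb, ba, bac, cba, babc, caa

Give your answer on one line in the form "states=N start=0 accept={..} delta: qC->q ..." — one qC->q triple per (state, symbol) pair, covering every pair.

Fold the examples into a partial DFA from state 0: repeatedly fix the first undefined (state, symbol) met by the shortest-then-alphabetical prefix, trying targets in increasing order and rejecting any under which an Accept and a Reject string meet in one state with the same remainder; add a state when all current targets are rejected. Accepting states are where Accept strings end.
a: 0a undefined. 0a->0: ok.
b: 0b undefined. 0b->0: no, b/aa meet in 0. Open state 1: 0b->1.
c: 0c undefined. 0c->0: ok.
ba: 1a undefined. 1a->0: ok.
bb: 1b undefined. 1b->0: ok.
abc: 1c undefined. 1c->0: ok.
All examples now run through 2 states with every (state, symbol) defined. Accept strings end in {1}, Reject strings end in {0}; accept={1}.

states=2 start=0 accept={1} delta: 0a->0 0b->1 0c->0 1a->0 1b->0 1c->0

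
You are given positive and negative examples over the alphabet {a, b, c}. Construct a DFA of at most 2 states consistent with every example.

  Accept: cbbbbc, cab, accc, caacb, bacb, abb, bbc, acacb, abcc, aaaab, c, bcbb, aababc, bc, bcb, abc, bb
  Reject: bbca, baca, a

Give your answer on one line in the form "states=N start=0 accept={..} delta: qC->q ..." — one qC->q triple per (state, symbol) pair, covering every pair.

Grow the machine one transition at a time. Run the examples from 0; the earliest place one falls off (shortest prefix, ties alphabetical) gets sent to the lowest-numbered state that keeps every Accept/Reject pair distinguishable — a pair clashes when both reach the same state with identical unread suffix — and to a fresh state only if none does.
a: 0a undefined. 0a->0: ok.
b: 0b undefined. 0b->0: no, abb/a meet in 0. Open state 1: 0b->1.
c: 0c undefined. 0c->0: no, accc/a meet in 0. 0c->1: ok.
ba: 1a undefined. 1a->0: ok.
bb: 1b undefined. 1b->0: no, caacb/bbca meet in 0. 1b->1: ok.
bc: 1c undefined. 1c->0: no, cbbbbc/bbca meet in 0. 1c->1: ok.
All examples now run through 2 states with every (state, symbol) defined. Accept strings end in {1}, Reject strings end in {0}; accept={1}.

states=2 start=0 accept={1} delta: 0a->0 0b->1 0c->1 1a->0 1b->1 1c->1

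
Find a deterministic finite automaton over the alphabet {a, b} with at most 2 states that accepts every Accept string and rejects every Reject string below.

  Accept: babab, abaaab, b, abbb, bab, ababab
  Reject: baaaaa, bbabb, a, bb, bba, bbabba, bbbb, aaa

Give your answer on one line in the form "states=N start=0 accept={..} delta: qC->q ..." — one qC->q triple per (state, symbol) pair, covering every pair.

states=2 start=0 accept={1} delta: 0a->0 0b->1 1a->0 1b->0

Grow the machine one transition at a time. Run the examples from 0; the earliest place one falls off (shortest prefix, ties alphabetical) gets sent to the lowest-numbered state that keeps every Accept/Reject pair distinguishable — a pair clashes when both reach the same state with identical unread suffix — and to a fresh state only if none does.
a: 0a undefined. 0a->0: ok.
b: 0b undefined. 0b->0: no, babab/baaaaa meet in 0. Open state 1: 0b->1.
ba: 1a undefined. 1a->0: ok.
bb: 1b undefined. 1b->0: ok.
All examples now run through 2 states with every (state, symbol) defined. Accept strings end in {1}, Reject strings end in {0}; accept={1}.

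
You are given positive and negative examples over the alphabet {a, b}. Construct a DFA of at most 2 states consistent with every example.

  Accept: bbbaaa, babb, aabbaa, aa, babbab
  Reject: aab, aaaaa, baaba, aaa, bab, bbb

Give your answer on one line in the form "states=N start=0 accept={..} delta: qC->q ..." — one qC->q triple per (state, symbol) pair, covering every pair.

State merging on the prefix tree: take the shortest (then alphabetical) example prefix whose next move is undefined and point that move at state 0, else 1, else 2, ...; a target is out if some Accept/Reject pair would then sit in one state with the same input left (inseparable). If every existing state is out, open a new one.
a: 0a undefined. 0a->0: no, aa/aaaaa meet in 0. Open state 1: 0a->1.
b: 0b undefined. 0b->0: no, bbbaaa/aaa meet in 1 with "aa" left. 0b->1: ok.
aa: 1a undefined. 1a->0: ok.
bb: 1b undefined. 1b->0: ok.
All examples now run through 2 states with every (state, symbol) defined. Accept strings end in {0}, Reject strings end in {1}; accept={0}.

states=2 start=0 accept={0} delta: 0a->1 0b->1 1a->0 1b->0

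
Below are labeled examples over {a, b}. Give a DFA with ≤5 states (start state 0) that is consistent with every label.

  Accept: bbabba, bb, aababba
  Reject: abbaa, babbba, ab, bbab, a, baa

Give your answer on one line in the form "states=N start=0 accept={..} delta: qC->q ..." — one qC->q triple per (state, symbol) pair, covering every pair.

Fold the examples into a partial DFA from state 0: repeatedly fix the first undefined (state, symbol) met by the shortest-then-alphabetical prefix, trying targets in increasing order and rejecting any under which an Accept and a Reject string meet in one state with the same remainder; add a state when all current targets are rejected. Accepting states are where Accept strings end.
a: 0a undefined. 0a->0: ok.
b: 0b undefined. 0b->0: no, bbabba/abbaa meet in 0. Open state 1: 0b->1.
ba: 1a undefined. 1a->0: ok.
bb: 1b undefined. 1b->0: no, bbabba/abbaa meet in 0. 1b->1: no, bbabba/abbaa meet in 0. Open state 2: 1b->2.
bba: 2a undefined. 2a->0: no, bbabba/abbaa meet in 0. 2a->1: no, bbabba/babbba meet in 2 with "ba" left. 2a->2: no, bb/abbaa meet in 2. Open state 3: 2a->3.
bbab: 3b undefined. 3b->0: no, bbabba/bbab meet in 0. 3b->1: ok.
abbaa: 3a undefined. 3a->0: ok.
babbb: 2b undefined. 2b->0: ok.
All examples now run through 4 states with every (state, symbol) defined. Accept strings end in {2,3}, Reject strings end in {0,1}; accept={2,3}.

states=4 start=0 accept={2,3} delta: 0a->0 0b->1 1a->0 1b->2 2a->3 2b->0 3a->0 3b->1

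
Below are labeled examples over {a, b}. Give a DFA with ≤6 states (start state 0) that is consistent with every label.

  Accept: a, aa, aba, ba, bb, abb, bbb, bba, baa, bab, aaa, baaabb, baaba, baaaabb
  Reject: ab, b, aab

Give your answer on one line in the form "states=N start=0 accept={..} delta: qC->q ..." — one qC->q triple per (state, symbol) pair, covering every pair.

Grow the machine one transition at a time. Run the examples from 0; the earliest place one falls off (shortest prefix, ties alphabetical) gets sent to the lowest-numbered state that keeps every Accept/Reject pair distinguishable — a pair clashes when both reach the same state with identical unread suffix — and to a fresh state only if none does.
a: 0a undefined. 0a->0: ok.
b: 0b undefined. 0b->0: no, a/ab meet in 0. Open state 1: 0b->1.
ba: 1a undefined. 1a->0: no, bab/ab meet in 1. 1a->1: no, aba/ab meet in 1. Open state 2: 1a->2.
bb: 1b undefined. 1b->0: no, bbb/ab meet in 1. 1b->1: no, bb/ab meet in 1. 1b->2: ok.
baa: 2a undefined. 2a->0: ok.
bab: 2b undefined. 2b->0: ok.
All examples now run through 3 states with every (state, symbol) defined. Accept strings end in {0,2}, Reject strings end in {1}; accept={0,2}.

states=3 start=0 accept={0,2} delta: 0a->0 0b->1 1a->2 1b->2 2a->0 2b->0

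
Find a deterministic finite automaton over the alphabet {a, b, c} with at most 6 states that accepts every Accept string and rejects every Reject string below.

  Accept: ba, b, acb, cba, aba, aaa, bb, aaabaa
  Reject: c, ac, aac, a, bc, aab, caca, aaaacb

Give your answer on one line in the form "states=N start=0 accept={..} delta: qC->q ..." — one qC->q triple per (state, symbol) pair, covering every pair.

states=4 start=0 accept={2,3} delta: 0a->1 0b->2 0c->0 1a->3 1b->1 1c->0 2a->2 2b->2 2c->0 3a->3 3b->0 3c->1

Fold the examples into a partial DFA from state 0: repeatedly fix the first undefined (state, symbol) met by the shortest-then-alphabetical prefix, trying targets in increasing order and rejecting any under which an Accept and a Reject string meet in one state with the same remainder; add a state when all current targets are rejected. Accepting states are where Accept strings end.
a: 0a undefined. 0a->0: no, b/aab meet in 0 with "b" left. Open state 1: 0a->1.
b: 0b undefined. 0b->0: no, ba/a meet in 1. 0b->1: no, b/a meet in 1. Open state 2: 0b->2.
c: 0c undefined. 0c->0: ok.
aa: 1a undefined. 1a->0: no, b/aab meet in 2. 1a->1: no, acb/aaaacb meet in 1 with "cb" left. 1a->2: no, bb/aab meet in 2 with "b" left. Open state 3: 1a->3.
ab: 1b undefined. 1b->0: no, aba/a meet in 1. 1b->1: ok.
ac: 1c undefined. 1c->0: ok.
ba: 2a undefined. 2a->0: no, ba/c meet in 0. 2a->1: no, ba/a meet in 1. 2a->2: ok.
bb: 2b undefined. 2b->0: no, bb/c meet in 0. 2b->1: no, bb/a meet in 1. 2b->2: ok.
bc: 2c undefined. 2c->0: ok.
aaa: 3a undefined. 3a->0: no, ba/aaaacb meet in 2. 3a->1: no, aaa/a meet in 1. 3a->2: no, ba/aaaacb meet in 2. 3a->3: ok.
aab: 3b undefined. 3b->0: ok.
aac: 3c undefined. 3c->0: no, ba/aaaacb meet in 2. 3c->1: ok.
All examples now run through 4 states with every (state, symbol) defined. Accept strings end in {2,3}, Reject strings end in {0,1}; accept={2,3}.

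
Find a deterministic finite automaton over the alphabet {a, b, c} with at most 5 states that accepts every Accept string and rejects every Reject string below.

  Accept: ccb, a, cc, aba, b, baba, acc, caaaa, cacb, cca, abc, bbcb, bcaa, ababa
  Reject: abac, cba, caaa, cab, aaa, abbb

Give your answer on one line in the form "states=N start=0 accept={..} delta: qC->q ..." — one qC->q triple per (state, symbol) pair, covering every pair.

states=5 start=0 accept={0,1,2,4} delta: 0a->1 0b->0 0c->2 1a->2 1b->3 1c->0 2a->3 2b->2 2c->0 3a->4 3b->3 3c->0 4a->3 4b->0 4c->3

State merging on the prefix tree: take the shortest (then alphabetical) example prefix whose next move is undefined and point that move at state 0, else 1, else 2, ...; a target is out if some Accept/Reject pair would then sit in one state with the same input left (inseparable). If every existing state is out, open a new one.
a: 0a undefined. 0a->0: no, a/aaa meet in 0. Open state 1: 0a->1.
b: 0b undefined. 0b->0: ok.
c: 0c undefined. 0c->0: no, a/cba meet in 1. 0c->1: no, aba/cba meet in 1 with "ba" left. Open state 2: 0c->2.
aa: 1a undefined. 1a->0: no, a/aaa meet in 1. 1a->1: no, a/aaa meet in 1. 1a->2: ok.
ab: 1b undefined. 1b->0: no, b/abbb meet in 0. 1b->1: no, a/abbb meet in 1. 1b->2: no, aba/aaa meet in 2 with "a" left. Open state 3: 1b->3.
ac: 1c undefined. 1c->0: ok.
ca: 2a undefined. 2a->0: no, b/cab meet in 0. 2a->1: no, a/caaa meet in 1. 2a->2: no, acc/caaa meet in 2. 2a->3: ok.
cb: 2b undefined. 2b->0: no, a/cba meet in 1. 2b->1: no, acc/cba meet in 2. 2b->2: ok.
cc: 2c undefined. 2c->0: ok.
aba: 3a undefined. 3a->0: no, a/caaa meet in 1. 3a->1: no, ccb/abac meet in 0. 3a->2: no, ccb/abac meet in 0. 3a->3: no, aba/cba meet in 3. Open state 4: 3a->4.
abb: 3b undefined. 3b->0: no, ccb/cab meet in 0. 3b->1: no, a/cab meet in 1. 3b->2: no, acc/cab meet in 2. 3b->3: ok.
abc: 3c undefined. 3c->0: ok.
abab: 4b undefined. 4b->0: ok.
abac: 4c undefined. 4c->0: no, ccb/abac meet in 0. 4c->1: no, a/abac meet in 1. 4c->2: no, acc/abac meet in 2. 4c->3: ok.
caaa: 4a undefined. 4a->0: no, ccb/caaa meet in 0. 4a->1: no, a/caaa meet in 1. 4a->2: no, acc/caaa meet in 2. 4a->3: ok.
All examples now run through 5 states with every (state, symbol) defined. Accept strings end in {0,1,2,4}, Reject strings end in {3}; accept={0,1,2,4}.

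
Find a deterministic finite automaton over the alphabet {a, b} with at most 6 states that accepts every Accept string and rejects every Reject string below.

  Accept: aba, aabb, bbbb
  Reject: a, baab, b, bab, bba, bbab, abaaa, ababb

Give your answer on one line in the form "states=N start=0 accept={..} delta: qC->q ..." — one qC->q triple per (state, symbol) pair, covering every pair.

State merging on the prefix tree: take the shortest (then alphabetical) example prefix whose next move is undefined and point that move at state 0, else 1, else 2, ...; a target is out if some Accept/Reject pair would then sit in one state with the same input left (inseparable). If every existing state is out, open a new one.
a: 0a undefined. 0a->0: ok.
b: 0b undefined. 0b->0: no, aba/a meet in 0. Open state 1: 0b->1.
ba: 1a undefined. 1a->0: no, aba/a meet in 0. 1a->1: no, aba/b meet in 1. Open state 2: 1a->2.
bb: 1b undefined. 1b->0: no, aabb/a meet in 0. 1b->1: no, aba/bba meet in 2. 1b->2: no, bbbb/ababb meet in 2 with "bb" left. Open state 3: 1b->3.
baa: 2a undefined. 2a->0: ok.
bab: 2b undefined. 2b->0: ok.
bba: 3a undefined. 3a->0: ok.
bbb: 3b undefined. 3b->0: no, bbbb/baab meet in 1. 3b->1: ok.
All examples now run through 4 states with every (state, symbol) defined. Accept strings end in {2,3}, Reject strings end in {0,1}; accept={2,3}.

states=4 start=0 accept={2,3} delta: 0a->0 0b->1 1a->2 1b->3 2a->0 2b->0 3a->0 3b->1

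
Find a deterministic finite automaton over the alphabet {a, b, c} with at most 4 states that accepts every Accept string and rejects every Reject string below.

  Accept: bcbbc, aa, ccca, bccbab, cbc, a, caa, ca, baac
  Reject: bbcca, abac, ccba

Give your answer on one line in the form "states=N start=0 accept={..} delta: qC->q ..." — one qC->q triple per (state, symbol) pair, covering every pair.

Fold the examples into a partial DFA from state 0: repeatedly fix the first undefined (state, symbol) met by the shortest-then-alphabetical prefix, trying targets in increasing order and rejecting any under which an Accept and a Reject string meet in one state with the same remainder; add a state when all current targets are rejected. Accepting states are where Accept strings end.
a: 0a undefined. 0a->0: ok.
b: 0b undefined. 0b->0: no, baac/abac meet in 0 with "c" left. Open state 1: 0b->1.
c: 0c undefined. 0c->0: ok.
ba: 1a undefined. 1a->0: no, aa/abac meet in 0. 1a->1: no, cbc/abac meet in 1 with "c" left. Open state 2: 1a->2.
bb: 1b undefined. 1b->0: no, aa/bbcca meet in 0. 1b->1: ok.
bc: 1c undefined. 1c->0: no, bcbbc/bbcca meet in 0. 1c->1: ok.
baa: 2a undefined. 2a->0: ok.
abac: 2c undefined. 2c->0: no, aa/abac meet in 0. 2c->1: no, bcbbc/abac meet in 1. 2c->2: ok.
bccbab: 2b undefined. 2b->0: ok.
All examples now run through 3 states with every (state, symbol) defined. Accept strings end in {0,1}, Reject strings end in {2}; accept={0,1}.

states=3 start=0 accept={0,1} delta: 0a->0 0b->1 0c->0 1a->2 1b->1 1c->1 2a->0 2b->0 2c->2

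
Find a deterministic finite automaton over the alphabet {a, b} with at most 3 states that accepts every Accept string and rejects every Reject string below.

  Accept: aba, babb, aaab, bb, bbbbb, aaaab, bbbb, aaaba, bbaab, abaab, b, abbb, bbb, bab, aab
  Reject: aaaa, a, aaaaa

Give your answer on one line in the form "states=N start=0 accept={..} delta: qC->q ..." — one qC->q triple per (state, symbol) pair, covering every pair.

Grow the machine one transition at a time. Run the examples from 0; the earliest place one falls off (shortest prefix, ties alphabetical) gets sent to the lowest-numbered state that keeps every Accept/Reject pair distinguishable — a pair clashes when both reach the same state with identical unread suffix — and to a fresh state only if none does.
a: 0a undefined. 0a->0: ok.
b: 0b undefined. 0b->0: no, aba/aaaa meet in 0. Open state 1: 0b->1.
ba: 1a undefined. 1a->0: no, aba/aaaa meet in 0. 1a->1: ok.
bb: 1b undefined. 1b->0: no, bb/aaaa meet in 0. 1b->1: ok.
All examples now run through 2 states with every (state, symbol) defined. Accept strings end in {1}, Reject strings end in {0}; accept={1}.

states=2 start=0 accept={1} delta: 0a->0 0b->1 1a->1 1b->1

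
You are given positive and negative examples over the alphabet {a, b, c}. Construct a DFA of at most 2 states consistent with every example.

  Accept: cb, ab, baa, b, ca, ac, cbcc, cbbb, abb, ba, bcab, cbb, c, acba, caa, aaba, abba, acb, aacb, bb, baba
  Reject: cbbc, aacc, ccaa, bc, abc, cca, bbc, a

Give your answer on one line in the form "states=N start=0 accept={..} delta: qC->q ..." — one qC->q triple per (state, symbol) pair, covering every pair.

State merging on the prefix tree: take the shortest (then alphabetical) example prefix whose next move is undefined and point that move at state 0, else 1, else 2, ...; a target is out if some Accept/Reject pair would then sit in one state with the same input left (inseparable). If every existing state is out, open a new one.
a: 0a undefined. 0a->0: ok.
b: 0b undefined. 0b->0: no, ab/a meet in 0. Open state 1: 0b->1.
c: 0c undefined. 0c->0: no, ca/aacc meet in 0. 0c->1: ok.
ba: 1a undefined. 1a->0: no, baa/a meet in 0. 1a->1: ok.
bb: 1b undefined. 1b->0: no, cb/a meet in 0. 1b->1: ok.
bc: 1c undefined. 1c->0: ok.
All examples now run through 2 states with every (state, symbol) defined. Accept strings end in {1}, Reject strings end in {0}; accept={1}.

states=2 start=0 accept={1} delta: 0a->0 0b->1 0c->1 1a->1 1b->1 1c->0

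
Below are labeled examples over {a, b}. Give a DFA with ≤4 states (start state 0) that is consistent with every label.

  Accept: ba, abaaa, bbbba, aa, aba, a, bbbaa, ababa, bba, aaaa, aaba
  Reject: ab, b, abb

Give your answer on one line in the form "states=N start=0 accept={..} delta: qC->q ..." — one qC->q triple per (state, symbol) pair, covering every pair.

states=2 start=0 accept={0} delta: 0a->0 0b->1 1a->0 1b->1

State merging on the prefix tree: take the shortest (then alphabetical) example prefix whose next move is undefined and point that move at state 0, else 1, else 2, ...; a target is out if some Accept/Reject pair would then sit in one state with the same input left (inseparable). If every existing state is out, open a new one.
a: 0a undefined. 0a->0: ok.
b: 0b undefined. 0b->0: no, ba/ab meet in 0. Open state 1: 0b->1.
ba: 1a undefined. 1a->0: ok.
bb: 1b undefined. 1b->0: no, ba/abb meet in 0. 1b->1: ok.
All examples now run through 2 states with every (state, symbol) defined. Accept strings end in {0}, Reject strings end in {1}; accept={0}.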